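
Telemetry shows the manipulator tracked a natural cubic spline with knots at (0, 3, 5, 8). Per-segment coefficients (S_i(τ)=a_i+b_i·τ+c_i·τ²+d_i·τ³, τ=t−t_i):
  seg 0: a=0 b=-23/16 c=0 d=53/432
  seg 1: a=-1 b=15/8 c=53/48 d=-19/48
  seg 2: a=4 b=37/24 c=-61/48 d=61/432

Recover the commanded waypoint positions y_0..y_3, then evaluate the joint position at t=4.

y_0=0 y_1=-1 y_2=4 y_3=1
S(4) = 19/12

y_0 = S_0(0) = a_0 = 0
y_1 = S_1(0) = a_1 = -1
y_2 = S_2(0) = a_2 = 4
y_3 = S_2(3) = 1
t_q=4 is in segment 1 (τ=1); S_1(τ)=19/12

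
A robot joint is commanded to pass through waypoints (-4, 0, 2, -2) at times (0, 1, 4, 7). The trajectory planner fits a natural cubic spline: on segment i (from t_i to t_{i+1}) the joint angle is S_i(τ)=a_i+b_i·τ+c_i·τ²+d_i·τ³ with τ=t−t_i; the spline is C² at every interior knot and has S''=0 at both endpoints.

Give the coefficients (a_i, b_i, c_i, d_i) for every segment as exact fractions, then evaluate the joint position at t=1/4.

Δ: Δ0=4, Δ1=2/3, Δ2=-4/3
row 1: diag=8, rhs=-20; c'=3/8, d'=-5/2
row 2: denom=12−3·3/8=87/8; d'=(-12−3·-5/2)/(87/8)=-12/29
back: M2=-12/29
back: M1=-5/2−3/8·-12/29=-68/29
M: M0=0, M1=-68/29, M2=-12/29, M3=0
seg 0: a=-4, c=M0/2=0, d=(M1−M0)/(6·1)=-34/87, b=Δ0−h0·(2M0+M1)/6=382/87
seg 1: a=0, c=M1/2=-34/29, d=(M2−M1)/(6·3)=28/261, b=Δ1−h1·(2M1+M2)/6=280/87
seg 2: a=2, c=M2/2=-6/29, d=(M3−M2)/(6·3)=2/87, b=Δ2−h2·(2M2+M3)/6=-80/87
t_q=1/4 → seg 0, τ=1/4; S=-4+382/87·τ+0·τ²+-34/87·τ³=-2699/928

  seg 0: a=-4 b=382/87 c=0 d=-34/87
  seg 1: a=0 b=280/87 c=-34/29 d=28/261
  seg 2: a=2 b=-80/87 c=-6/29 d=2/87
S(1/4) = -2699/928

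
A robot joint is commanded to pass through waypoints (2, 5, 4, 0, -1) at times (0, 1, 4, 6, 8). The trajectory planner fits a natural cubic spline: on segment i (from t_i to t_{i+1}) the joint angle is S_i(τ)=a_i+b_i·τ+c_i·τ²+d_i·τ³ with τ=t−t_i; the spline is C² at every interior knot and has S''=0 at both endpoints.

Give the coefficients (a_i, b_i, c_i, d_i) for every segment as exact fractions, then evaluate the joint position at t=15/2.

  seg 0: a=2 b=5437/1608 c=0 d=-613/1608
  seg 1: a=5 b=1799/804 c=-613/536 d=461/4824
  seg 2: a=4 b=-3287/1608 c=-19/67 d=983/6432
  seg 3: a=0 b=-1081/804 c=679/1072 d=-679/6432
S(15/2) = -16259/17152

Δ: Δ0=3, Δ1=-1/3, Δ2=-2, Δ3=-1/2
row 1: diag=8, rhs=-20; c'=3/8, d'=-5/2
row 2: denom=10−3·3/8=71/8; d'=(-10−3·-5/2)/(71/8)=-20/71
row 3: denom=8−2·16/71=536/71; d'=(9−2·-20/71)/(536/71)=679/536
back: M3=679/536
back: M2=-20/71−16/71·679/536=-38/67
back: M1=-5/2−3/8·-38/67=-613/268
M: M0=0, M1=-613/268, M2=-38/67, M3=679/536, M4=0
seg 0: a=2, c=M0/2=0, d=(M1−M0)/(6·1)=-613/1608, b=Δ0−h0·(2M0+M1)/6=5437/1608
seg 1: a=5, c=M1/2=-613/536, d=(M2−M1)/(6·3)=461/4824, b=Δ1−h1·(2M1+M2)/6=1799/804
seg 2: a=4, c=M2/2=-19/67, d=(M3−M2)/(6·2)=983/6432, b=Δ2−h2·(2M2+M3)/6=-3287/1608
seg 3: a=0, c=M3/2=679/1072, d=(M4−M3)/(6·2)=-679/6432, b=Δ3−h3·(2M3+M4)/6=-1081/804
t_q=15/2 → seg 3, τ=3/2; S=0+-1081/804·τ+679/1072·τ²+-679/6432·τ³=-16259/17152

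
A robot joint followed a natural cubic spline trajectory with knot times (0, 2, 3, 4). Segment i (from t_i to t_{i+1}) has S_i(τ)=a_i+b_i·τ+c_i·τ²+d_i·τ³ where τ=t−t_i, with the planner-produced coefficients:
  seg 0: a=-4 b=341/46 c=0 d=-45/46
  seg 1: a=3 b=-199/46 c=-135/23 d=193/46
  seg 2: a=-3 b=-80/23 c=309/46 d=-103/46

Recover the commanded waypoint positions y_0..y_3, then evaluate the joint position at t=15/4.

y_0 = S_0(0) = a_0 = -4
y_1 = S_1(0) = a_1 = 3
y_2 = S_2(0) = a_2 = -3
y_3 = S_2(1) = -2
t_q=15/4 is in segment 2 (τ=3/4); S_2(τ)=-8169/2944

y_0=-4 y_1=3 y_2=-3 y_3=-2
S(15/4) = -8169/2944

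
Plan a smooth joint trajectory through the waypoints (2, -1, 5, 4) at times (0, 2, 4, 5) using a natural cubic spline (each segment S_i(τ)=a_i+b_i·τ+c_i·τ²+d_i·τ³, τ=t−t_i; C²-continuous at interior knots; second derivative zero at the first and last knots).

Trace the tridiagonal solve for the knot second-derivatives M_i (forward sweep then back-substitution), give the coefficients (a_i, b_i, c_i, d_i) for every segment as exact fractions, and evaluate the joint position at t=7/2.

Δ: Δ0=-3/2, Δ1=3, Δ2=-1
row 1: diag=8, rhs=27; c'=1/4, d'=27/8
row 2: denom=6−2·1/4=11/2; d'=(-24−2·27/8)/(11/2)=-123/22
back: M2=-123/22
back: M1=27/8−1/4·-123/22=105/22
M: M0=0, M1=105/22, M2=-123/22, M3=0
seg 0: a=2, c=M0/2=0, d=(M1−M0)/(6·2)=35/88, b=Δ0−h0·(2M0+M1)/6=-34/11
seg 1: a=-1, c=M1/2=105/44, d=(M2−M1)/(6·2)=-19/22, b=Δ1−h1·(2M1+M2)/6=37/22
seg 2: a=5, c=M2/2=-123/44, d=(M3−M2)/(6·1)=41/44, b=Δ2−h2·(2M2+M3)/6=19/22
t_q=7/2 → seg 1, τ=3/2; S=-1+37/22·τ+105/44·τ²+-19/22·τ³=175/44

  seg 0: a=2 b=-34/11 c=0 d=35/88
  seg 1: a=-1 b=37/22 c=105/44 d=-19/22
  seg 2: a=5 b=19/22 c=-123/44 d=41/44
S(7/2) = 175/44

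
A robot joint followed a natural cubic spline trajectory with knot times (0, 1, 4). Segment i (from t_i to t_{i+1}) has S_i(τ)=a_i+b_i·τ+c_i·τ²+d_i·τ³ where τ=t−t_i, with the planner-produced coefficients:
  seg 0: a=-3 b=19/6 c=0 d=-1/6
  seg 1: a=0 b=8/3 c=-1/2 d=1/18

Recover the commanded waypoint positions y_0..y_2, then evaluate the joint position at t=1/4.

y_0 = S_0(0) = a_0 = -3
y_1 = S_1(0) = a_1 = 0
y_2 = S_1(3) = 5
t_q=1/4 is in segment 0 (τ=1/4); S_0(τ)=-283/128

y_0=-3 y_1=0 y_2=5
S(1/4) = -283/128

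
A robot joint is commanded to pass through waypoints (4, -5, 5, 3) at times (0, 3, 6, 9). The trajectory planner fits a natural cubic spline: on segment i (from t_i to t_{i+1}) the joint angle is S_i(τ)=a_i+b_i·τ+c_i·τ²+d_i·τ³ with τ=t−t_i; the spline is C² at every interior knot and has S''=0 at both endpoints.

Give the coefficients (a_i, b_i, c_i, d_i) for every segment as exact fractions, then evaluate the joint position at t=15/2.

  seg 0: a=4 b=-223/45 c=0 d=88/405
  seg 1: a=-5 b=41/45 c=88/45 d=-31/81
  seg 2: a=5 b=104/45 c=-67/45 d=67/405
S(15/2) = 227/40

Δ: Δ0=-3, Δ1=10/3, Δ2=-2/3
row 1: diag=12, rhs=38; c'=1/4, d'=19/6
row 2: denom=12−3·1/4=45/4; d'=(-24−3·19/6)/(45/4)=-134/45
back: M2=-134/45
back: M1=19/6−1/4·-134/45=176/45
M: M0=0, M1=176/45, M2=-134/45, M3=0
seg 0: a=4, c=M0/2=0, d=(M1−M0)/(6·3)=88/405, b=Δ0−h0·(2M0+M1)/6=-223/45
seg 1: a=-5, c=M1/2=88/45, d=(M2−M1)/(6·3)=-31/81, b=Δ1−h1·(2M1+M2)/6=41/45
seg 2: a=5, c=M2/2=-67/45, d=(M3−M2)/(6·3)=67/405, b=Δ2−h2·(2M2+M3)/6=104/45
t_q=15/2 → seg 2, τ=3/2; S=5+104/45·τ+-67/45·τ²+67/405·τ³=227/40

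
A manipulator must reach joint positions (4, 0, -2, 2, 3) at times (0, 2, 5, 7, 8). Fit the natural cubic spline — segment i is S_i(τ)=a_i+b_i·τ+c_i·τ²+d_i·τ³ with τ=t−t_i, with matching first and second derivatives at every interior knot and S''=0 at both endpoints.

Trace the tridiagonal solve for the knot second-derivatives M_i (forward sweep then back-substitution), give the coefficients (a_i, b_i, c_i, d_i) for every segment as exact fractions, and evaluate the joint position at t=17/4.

Δ: Δ0=-2, Δ1=-2/3, Δ2=2, Δ3=1
row 1: diag=10, rhs=8; c'=3/10, d'=4/5
row 2: denom=10−3·3/10=91/10; d'=(16−3·4/5)/(91/10)=136/91
row 3: denom=6−2·20/91=506/91; d'=(-6−2·136/91)/(506/91)=-409/253
back: M3=-409/253
back: M2=136/91−20/91·-409/253=468/253
back: M1=4/5−3/10·468/253=62/253
M: M0=0, M1=62/253, M2=468/253, M3=-409/253, M4=0
seg 0: a=4, c=M0/2=0, d=(M1−M0)/(6·2)=31/1518, b=Δ0−h0·(2M0+M1)/6=-1580/759
seg 1: a=0, c=M1/2=31/253, d=(M2−M1)/(6·3)=203/2277, b=Δ1−h1·(2M1+M2)/6=-1394/759
seg 2: a=-2, c=M2/2=234/253, d=(M3−M2)/(6·2)=-877/3036, b=Δ2−h2·(2M2+M3)/6=991/759
seg 3: a=2, c=M3/2=-409/506, d=(M4−M3)/(6·1)=409/1518, b=Δ3−h3·(2M3+M4)/6=1168/759
t_q=17/4 → seg 1, τ=9/4; S=0+-1394/759·τ+31/253·τ²+203/2277·τ³=-3675/1472

  seg 0: a=4 b=-1580/759 c=0 d=31/1518
  seg 1: a=0 b=-1394/759 c=31/253 d=203/2277
  seg 2: a=-2 b=991/759 c=234/253 d=-877/3036
  seg 3: a=2 b=1168/759 c=-409/506 d=409/1518
S(17/4) = -3675/1472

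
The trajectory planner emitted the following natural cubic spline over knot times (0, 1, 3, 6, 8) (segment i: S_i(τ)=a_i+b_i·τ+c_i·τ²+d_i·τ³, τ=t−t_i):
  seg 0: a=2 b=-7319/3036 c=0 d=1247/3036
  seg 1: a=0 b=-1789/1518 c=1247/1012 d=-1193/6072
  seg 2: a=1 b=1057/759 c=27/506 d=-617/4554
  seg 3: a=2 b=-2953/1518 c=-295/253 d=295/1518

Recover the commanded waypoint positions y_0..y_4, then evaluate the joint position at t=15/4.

y_0 = S_0(0) = a_0 = 2
y_1 = S_1(0) = a_1 = 0
y_2 = S_2(0) = a_2 = 1
y_3 = S_3(0) = a_3 = 2
y_4 = S_3(2) = -5
t_q=15/4 is in segment 2 (τ=3/4); S_2(τ)=5939/2944

y_0=2 y_1=0 y_2=1 y_3=2 y_4=-5
S(15/4) = 5939/2944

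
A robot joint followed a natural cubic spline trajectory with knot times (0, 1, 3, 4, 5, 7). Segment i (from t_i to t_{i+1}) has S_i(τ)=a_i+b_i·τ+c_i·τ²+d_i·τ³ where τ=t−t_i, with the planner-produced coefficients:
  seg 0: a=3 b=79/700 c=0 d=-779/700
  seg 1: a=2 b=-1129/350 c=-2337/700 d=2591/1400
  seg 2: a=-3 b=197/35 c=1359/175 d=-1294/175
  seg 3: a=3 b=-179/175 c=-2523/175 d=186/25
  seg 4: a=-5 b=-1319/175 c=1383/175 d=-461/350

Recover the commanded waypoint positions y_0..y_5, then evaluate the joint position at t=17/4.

y_0 = S_0(0) = a_0 = 3
y_1 = S_1(0) = a_1 = 2
y_2 = S_2(0) = a_2 = -3
y_3 = S_3(0) = a_3 = 3
y_4 = S_4(0) = a_4 = -5
y_5 = S_4(2) = 1
t_q=17/4 is in segment 3 (τ=1/4); S_3(τ)=10973/5600

y_0=3 y_1=2 y_2=-3 y_3=3 y_4=-5 y_5=1
S(17/4) = 10973/5600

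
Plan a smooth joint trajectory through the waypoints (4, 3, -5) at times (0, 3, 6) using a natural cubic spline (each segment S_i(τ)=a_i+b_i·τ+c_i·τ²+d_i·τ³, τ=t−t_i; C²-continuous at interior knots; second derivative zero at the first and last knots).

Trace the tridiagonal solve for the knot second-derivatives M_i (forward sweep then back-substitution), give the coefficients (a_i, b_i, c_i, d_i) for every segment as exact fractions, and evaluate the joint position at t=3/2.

  seg 0: a=4 b=1/4 c=0 d=-7/108
  seg 1: a=3 b=-3/2 c=-7/12 d=7/108
S(3/2) = 133/32

Δ: Δ0=-1/3, Δ1=-8/3
row 1: diag=12, rhs=-14; c'=1/4, d'=-7/6
back: M1=-7/6
M: M0=0, M1=-7/6, M2=0
seg 0: a=4, c=M0/2=0, d=(M1−M0)/(6·3)=-7/108, b=Δ0−h0·(2M0+M1)/6=1/4
seg 1: a=3, c=M1/2=-7/12, d=(M2−M1)/(6·3)=7/108, b=Δ1−h1·(2M1+M2)/6=-3/2
t_q=3/2 → seg 0, τ=3/2; S=4+1/4·τ+0·τ²+-7/108·τ³=133/32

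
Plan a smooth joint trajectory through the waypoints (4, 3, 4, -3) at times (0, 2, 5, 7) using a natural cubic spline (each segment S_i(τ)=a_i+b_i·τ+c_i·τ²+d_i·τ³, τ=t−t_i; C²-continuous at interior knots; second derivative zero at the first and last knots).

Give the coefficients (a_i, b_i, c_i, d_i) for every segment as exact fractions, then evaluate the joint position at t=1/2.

Δ: Δ0=-1/2, Δ1=1/3, Δ2=-7/2
row 1: diag=10, rhs=5; c'=3/10, d'=1/2
row 2: denom=10−3·3/10=91/10; d'=(-23−3·1/2)/(91/10)=-35/13
back: M2=-35/13
back: M1=1/2−3/10·-35/13=17/13
M: M0=0, M1=17/13, M2=-35/13, M3=0
seg 0: a=4, c=M0/2=0, d=(M1−M0)/(6·2)=17/156, b=Δ0−h0·(2M0+M1)/6=-73/78
seg 1: a=3, c=M1/2=17/26, d=(M2−M1)/(6·3)=-2/9, b=Δ1−h1·(2M1+M2)/6=29/78
seg 2: a=4, c=M2/2=-35/26, d=(M3−M2)/(6·2)=35/156, b=Δ2−h2·(2M2+M3)/6=-133/78
t_q=1/2 → seg 0, τ=1/2; S=4+-73/78·τ+0·τ²+17/156·τ³=1475/416

  seg 0: a=4 b=-73/78 c=0 d=17/156
  seg 1: a=3 b=29/78 c=17/26 d=-2/9
  seg 2: a=4 b=-133/78 c=-35/26 d=35/156
S(1/2) = 1475/416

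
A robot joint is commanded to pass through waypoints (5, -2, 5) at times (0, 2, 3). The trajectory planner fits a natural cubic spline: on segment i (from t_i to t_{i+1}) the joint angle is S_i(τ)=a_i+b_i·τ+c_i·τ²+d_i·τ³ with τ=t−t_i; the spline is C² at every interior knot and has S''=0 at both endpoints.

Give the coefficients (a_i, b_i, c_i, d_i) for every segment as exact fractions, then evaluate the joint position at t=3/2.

Δ: Δ0=-7/2, Δ1=7
row 1: diag=6, rhs=63; c'=1/6, d'=21/2
back: M1=21/2
M: M0=0, M1=21/2, M2=0
seg 0: a=5, c=M0/2=0, d=(M1−M0)/(6·2)=7/8, b=Δ0−h0·(2M0+M1)/6=-7
seg 1: a=-2, c=M1/2=21/4, d=(M2−M1)/(6·1)=-7/4, b=Δ1−h1·(2M1+M2)/6=7/2
t_q=3/2 → seg 0, τ=3/2; S=5+-7·τ+0·τ²+7/8·τ³=-163/64

  seg 0: a=5 b=-7 c=0 d=7/8
  seg 1: a=-2 b=7/2 c=21/4 d=-7/4
S(3/2) = -163/64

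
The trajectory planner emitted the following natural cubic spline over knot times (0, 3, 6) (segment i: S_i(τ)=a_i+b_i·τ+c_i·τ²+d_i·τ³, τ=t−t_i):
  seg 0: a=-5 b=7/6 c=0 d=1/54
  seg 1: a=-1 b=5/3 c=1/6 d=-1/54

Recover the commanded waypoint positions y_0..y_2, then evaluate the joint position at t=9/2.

y_0 = S_0(0) = a_0 = -5
y_1 = S_1(0) = a_1 = -1
y_2 = S_1(3) = 5
t_q=9/2 is in segment 1 (τ=3/2); S_1(τ)=29/16

y_0=-5 y_1=-1 y_2=5
S(9/2) = 29/16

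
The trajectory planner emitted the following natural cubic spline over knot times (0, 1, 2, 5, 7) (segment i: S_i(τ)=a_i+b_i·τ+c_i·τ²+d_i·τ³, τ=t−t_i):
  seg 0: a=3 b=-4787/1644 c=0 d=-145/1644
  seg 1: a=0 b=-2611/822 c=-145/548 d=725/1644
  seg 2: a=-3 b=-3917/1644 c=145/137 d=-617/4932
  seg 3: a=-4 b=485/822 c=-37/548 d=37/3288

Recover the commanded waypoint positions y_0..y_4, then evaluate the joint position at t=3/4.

y_0 = S_0(0) = a_0 = 3
y_1 = S_1(0) = a_1 = 0
y_2 = S_2(0) = a_2 = -3
y_3 = S_3(0) = a_3 = -4
y_4 = S_3(2) = -3
t_q=3/4 is in segment 0 (τ=3/4); S_0(τ)=27319/35072

y_0=3 y_1=0 y_2=-3 y_3=-4 y_4=-3
S(3/4) = 27319/35072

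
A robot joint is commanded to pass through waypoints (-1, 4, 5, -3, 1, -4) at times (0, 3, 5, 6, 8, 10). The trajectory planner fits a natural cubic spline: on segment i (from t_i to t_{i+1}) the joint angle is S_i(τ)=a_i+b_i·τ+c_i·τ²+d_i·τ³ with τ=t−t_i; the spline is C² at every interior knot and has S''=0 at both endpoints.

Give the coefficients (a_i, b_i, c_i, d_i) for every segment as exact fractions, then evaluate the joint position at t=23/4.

  seg 0: a=-1 b=3137/3576 c=0 d=941/10728
  seg 1: a=4 b=5803/1788 c=941/1192 d=-1933/1788
  seg 2: a=5 b=-11747/1788 c=-6791/1192 d=15259/3576
  seg 3: a=-3 b=-18463/3576 c=2117/298 d=-25193/14304
  seg 4: a=1 b=3787/1788 c=-8257/2384 d=8257/14304
S(23/4) = -101609/76288

Δ: Δ0=5/3, Δ1=1/2, Δ2=-8, Δ3=2, Δ4=-5/2
row 1: diag=10, rhs=-7; c'=1/5, d'=-7/10
row 2: denom=6−2·1/5=28/5; d'=(-51−2·-7/10)/(28/5)=-62/7
row 3: denom=6−1·5/28=163/28; d'=(60−1·-62/7)/(163/28)=1928/163
row 4: denom=8−2·56/163=1192/163; d'=(-27−2·1928/163)/(1192/163)=-8257/1192
back: M4=-8257/1192
back: M3=1928/163−56/163·-8257/1192=2117/149
back: M2=-62/7−5/28·2117/149=-6791/596
back: M1=-7/10−1/5·-6791/596=941/596
M: M0=0, M1=941/596, M2=-6791/596, M3=2117/149, M4=-8257/1192, M5=0
seg 0: a=-1, c=M0/2=0, d=(M1−M0)/(6·3)=941/10728, b=Δ0−h0·(2M0+M1)/6=3137/3576
seg 1: a=4, c=M1/2=941/1192, d=(M2−M1)/(6·2)=-1933/1788, b=Δ1−h1·(2M1+M2)/6=5803/1788
seg 2: a=5, c=M2/2=-6791/1192, d=(M3−M2)/(6·1)=15259/3576, b=Δ2−h2·(2M2+M3)/6=-11747/1788
seg 3: a=-3, c=M3/2=2117/298, d=(M4−M3)/(6·2)=-25193/14304, b=Δ3−h3·(2M3+M4)/6=-18463/3576
seg 4: a=1, c=M4/2=-8257/2384, d=(M5−M4)/(6·2)=8257/14304, b=Δ4−h4·(2M4+M5)/6=3787/1788
t_q=23/4 → seg 2, τ=3/4; S=5+-11747/1788·τ+-6791/1192·τ²+15259/3576·τ³=-101609/76288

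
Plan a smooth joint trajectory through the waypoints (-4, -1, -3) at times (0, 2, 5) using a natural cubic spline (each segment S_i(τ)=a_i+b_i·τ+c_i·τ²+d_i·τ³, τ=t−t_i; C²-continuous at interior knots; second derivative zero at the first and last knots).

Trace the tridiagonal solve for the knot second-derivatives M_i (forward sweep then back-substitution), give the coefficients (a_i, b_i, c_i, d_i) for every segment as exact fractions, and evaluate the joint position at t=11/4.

Δ: Δ0=3/2, Δ1=-2/3
row 1: diag=10, rhs=-13; c'=3/10, d'=-13/10
back: M1=-13/10
M: M0=0, M1=-13/10, M2=0
seg 0: a=-4, c=M0/2=0, d=(M1−M0)/(6·2)=-13/120, b=Δ0−h0·(2M0+M1)/6=29/15
seg 1: a=-1, c=M1/2=-13/20, d=(M2−M1)/(6·3)=13/180, b=Δ1−h1·(2M1+M2)/6=19/30
t_q=11/4 → seg 1, τ=3/4; S=-1+19/30·τ+-13/20·τ²+13/180·τ³=-1101/1280

  seg 0: a=-4 b=29/15 c=0 d=-13/120
  seg 1: a=-1 b=19/30 c=-13/20 d=13/180
S(11/4) = -1101/1280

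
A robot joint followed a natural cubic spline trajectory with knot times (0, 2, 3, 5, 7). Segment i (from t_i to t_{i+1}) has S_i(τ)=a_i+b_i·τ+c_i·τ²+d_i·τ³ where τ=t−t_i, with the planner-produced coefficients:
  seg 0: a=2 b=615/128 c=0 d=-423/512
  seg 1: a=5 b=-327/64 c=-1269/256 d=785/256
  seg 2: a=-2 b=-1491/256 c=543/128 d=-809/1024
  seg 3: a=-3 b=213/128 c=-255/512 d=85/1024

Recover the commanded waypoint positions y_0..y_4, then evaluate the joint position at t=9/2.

y_0 = S_0(0) = a_0 = 2
y_1 = S_1(0) = a_1 = 5
y_2 = S_2(0) = a_2 = -2
y_3 = S_3(0) = a_3 = -3
y_4 = S_3(2) = -1
t_q=9/2 is in segment 2 (τ=3/2); S_2(τ)=-31603/8192

y_0=2 y_1=5 y_2=-2 y_3=-3 y_4=-1
S(9/2) = -31603/8192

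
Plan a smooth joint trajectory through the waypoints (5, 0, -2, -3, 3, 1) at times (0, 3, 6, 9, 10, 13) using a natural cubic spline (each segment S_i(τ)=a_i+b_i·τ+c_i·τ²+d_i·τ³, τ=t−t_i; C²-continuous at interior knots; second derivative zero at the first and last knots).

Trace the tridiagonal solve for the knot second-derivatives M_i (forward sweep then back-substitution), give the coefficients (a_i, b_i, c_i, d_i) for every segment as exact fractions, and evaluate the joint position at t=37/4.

Δ: Δ0=-5/3, Δ1=-2/3, Δ2=-1/3, Δ3=6, Δ4=-2/3
row 1: diag=12, rhs=6; c'=1/4, d'=1/2
row 2: denom=12−3·1/4=45/4; d'=(2−3·1/2)/(45/4)=2/45
row 3: denom=8−3·4/15=36/5; d'=(38−3·2/45)/(36/5)=142/27
row 4: denom=8−1·5/36=283/36; d'=(-40−1·142/27)/(283/36)=-4888/849
back: M4=-4888/849
back: M3=142/27−5/36·-4888/849=5144/849
back: M2=2/45−4/15·5144/849=-1334/849
back: M1=1/2−1/4·-1334/849=758/849
M: M0=0, M1=758/849, M2=-1334/849, M3=5144/849, M4=-4888/849, M5=0
seg 0: a=5, c=M0/2=0, d=(M1−M0)/(6·3)=379/7641, b=Δ0−h0·(2M0+M1)/6=-598/283
seg 1: a=0, c=M1/2=379/849, d=(M2−M1)/(6·3)=-1046/7641, b=Δ1−h1·(2M1+M2)/6=-219/283
seg 2: a=-2, c=M2/2=-667/849, d=(M3−M2)/(6·3)=3239/7641, b=Δ2−h2·(2M2+M3)/6=-507/283
seg 3: a=-3, c=M3/2=2572/849, d=(M4−M3)/(6·1)=-1672/849, b=Δ3−h3·(2M3+M4)/6=1398/283
seg 4: a=3, c=M4/2=-2444/849, d=(M5−M4)/(6·3)=2444/7641, b=Δ4−h4·(2M4+M5)/6=4322/849
t_q=37/4 → seg 3, τ=1/4; S=-3+1398/283·τ+2572/849·τ²+-1672/849·τ³=-3637/2264

  seg 0: a=5 b=-598/283 c=0 d=379/7641
  seg 1: a=0 b=-219/283 c=379/849 d=-1046/7641
  seg 2: a=-2 b=-507/283 c=-667/849 d=3239/7641
  seg 3: a=-3 b=1398/283 c=2572/849 d=-1672/849
  seg 4: a=3 b=4322/849 c=-2444/849 d=2444/7641
S(37/4) = -3637/2264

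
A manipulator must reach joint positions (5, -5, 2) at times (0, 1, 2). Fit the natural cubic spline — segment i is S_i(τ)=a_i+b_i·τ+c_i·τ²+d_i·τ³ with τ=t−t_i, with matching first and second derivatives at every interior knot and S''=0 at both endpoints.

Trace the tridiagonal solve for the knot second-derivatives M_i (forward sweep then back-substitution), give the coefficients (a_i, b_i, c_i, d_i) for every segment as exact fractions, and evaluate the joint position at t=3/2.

Δ: Δ0=-10, Δ1=7
row 1: diag=4, rhs=102; c'=1/4, d'=51/2
back: M1=51/2
M: M0=0, M1=51/2, M2=0
seg 0: a=5, c=M0/2=0, d=(M1−M0)/(6·1)=17/4, b=Δ0−h0·(2M0+M1)/6=-57/4
seg 1: a=-5, c=M1/2=51/4, d=(M2−M1)/(6·1)=-17/4, b=Δ1−h1·(2M1+M2)/6=-3/2
t_q=3/2 → seg 1, τ=1/2; S=-5+-3/2·τ+51/4·τ²+-17/4·τ³=-99/32

  seg 0: a=5 b=-57/4 c=0 d=17/4
  seg 1: a=-5 b=-3/2 c=51/4 d=-17/4
S(3/2) = -99/32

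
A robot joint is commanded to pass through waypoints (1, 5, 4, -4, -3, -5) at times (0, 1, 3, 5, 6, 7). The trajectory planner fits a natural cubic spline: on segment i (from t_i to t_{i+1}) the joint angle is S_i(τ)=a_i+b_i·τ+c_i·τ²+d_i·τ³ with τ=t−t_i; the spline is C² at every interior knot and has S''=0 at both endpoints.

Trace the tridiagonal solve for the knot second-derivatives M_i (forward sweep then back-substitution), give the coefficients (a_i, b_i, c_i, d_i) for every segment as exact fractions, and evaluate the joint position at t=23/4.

  seg 0: a=1 b=4167/916 c=0 d=-503/916
  seg 1: a=5 b=1329/458 c=-1509/916 d=-49/1832
  seg 2: a=4 b=-918/229 c=-414/229 d=415/458
  seg 3: a=-4 b=-84/229 c=831/229 d=-518/229
  seg 4: a=-3 b=24/229 c=-723/229 d=241/229
S(23/4) = -23363/7328

Δ: Δ0=4, Δ1=-1/2, Δ2=-4, Δ3=1, Δ4=-2
row 1: diag=6, rhs=-27; c'=1/3, d'=-9/2
row 2: denom=8−2·1/3=22/3; d'=(-21−2·-9/2)/(22/3)=-18/11
row 3: denom=6−2·3/11=60/11; d'=(30−2·-18/11)/(60/11)=61/10
row 4: denom=4−1·11/60=229/60; d'=(-18−1·61/10)/(229/60)=-1446/229
back: M4=-1446/229
back: M3=61/10−11/60·-1446/229=1662/229
back: M2=-18/11−3/11·1662/229=-828/229
back: M1=-9/2−1/3·-828/229=-1509/458
M: M0=0, M1=-1509/458, M2=-828/229, M3=1662/229, M4=-1446/229, M5=0
seg 0: a=1, c=M0/2=0, d=(M1−M0)/(6·1)=-503/916, b=Δ0−h0·(2M0+M1)/6=4167/916
seg 1: a=5, c=M1/2=-1509/916, d=(M2−M1)/(6·2)=-49/1832, b=Δ1−h1·(2M1+M2)/6=1329/458
seg 2: a=4, c=M2/2=-414/229, d=(M3−M2)/(6·2)=415/458, b=Δ2−h2·(2M2+M3)/6=-918/229
seg 3: a=-4, c=M3/2=831/229, d=(M4−M3)/(6·1)=-518/229, b=Δ3−h3·(2M3+M4)/6=-84/229
seg 4: a=-3, c=M4/2=-723/229, d=(M5−M4)/(6·1)=241/229, b=Δ4−h4·(2M4+M5)/6=24/229
t_q=23/4 → seg 3, τ=3/4; S=-4+-84/229·τ+831/229·τ²+-518/229·τ³=-23363/7328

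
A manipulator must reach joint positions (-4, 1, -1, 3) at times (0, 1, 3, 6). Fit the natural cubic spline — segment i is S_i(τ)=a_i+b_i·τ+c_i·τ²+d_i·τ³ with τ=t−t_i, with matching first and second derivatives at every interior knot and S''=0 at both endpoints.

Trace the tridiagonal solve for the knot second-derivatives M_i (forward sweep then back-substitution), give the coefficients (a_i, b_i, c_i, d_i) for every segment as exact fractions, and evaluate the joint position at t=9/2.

  seg 0: a=-4 b=517/84 c=0 d=-97/84
  seg 1: a=1 b=113/42 c=-97/28 d=17/21
  seg 2: a=-1 b=-61/42 c=39/28 d=-13/84
S(9/2) = -127/224

Δ: Δ0=5, Δ1=-1, Δ2=4/3
row 1: diag=6, rhs=-36; c'=1/3, d'=-6
row 2: denom=10−2·1/3=28/3; d'=(14−2·-6)/(28/3)=39/14
back: M2=39/14
back: M1=-6−1/3·39/14=-97/14
M: M0=0, M1=-97/14, M2=39/14, M3=0
seg 0: a=-4, c=M0/2=0, d=(M1−M0)/(6·1)=-97/84, b=Δ0−h0·(2M0+M1)/6=517/84
seg 1: a=1, c=M1/2=-97/28, d=(M2−M1)/(6·2)=17/21, b=Δ1−h1·(2M1+M2)/6=113/42
seg 2: a=-1, c=M2/2=39/28, d=(M3−M2)/(6·3)=-13/84, b=Δ2−h2·(2M2+M3)/6=-61/42
t_q=9/2 → seg 2, τ=3/2; S=-1+-61/42·τ+39/28·τ²+-13/84·τ³=-127/224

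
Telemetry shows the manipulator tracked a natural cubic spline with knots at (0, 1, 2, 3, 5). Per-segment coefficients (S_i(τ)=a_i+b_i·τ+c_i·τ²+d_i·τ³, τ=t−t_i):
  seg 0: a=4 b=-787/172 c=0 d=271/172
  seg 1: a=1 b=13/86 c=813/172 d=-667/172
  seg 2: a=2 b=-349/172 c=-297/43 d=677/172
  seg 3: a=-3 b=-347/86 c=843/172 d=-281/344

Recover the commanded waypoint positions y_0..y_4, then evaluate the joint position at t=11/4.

y_0 = S_0(0) = a_0 = 4
y_1 = S_1(0) = a_1 = 1
y_2 = S_2(0) = a_2 = 2
y_3 = S_3(0) = a_3 = -3
y_4 = S_3(2) = 2
t_q=11/4 is in segment 2 (τ=3/4); S_2(τ)=-19225/11008

y_0=4 y_1=1 y_2=2 y_3=-3 y_4=2
S(11/4) = -19225/11008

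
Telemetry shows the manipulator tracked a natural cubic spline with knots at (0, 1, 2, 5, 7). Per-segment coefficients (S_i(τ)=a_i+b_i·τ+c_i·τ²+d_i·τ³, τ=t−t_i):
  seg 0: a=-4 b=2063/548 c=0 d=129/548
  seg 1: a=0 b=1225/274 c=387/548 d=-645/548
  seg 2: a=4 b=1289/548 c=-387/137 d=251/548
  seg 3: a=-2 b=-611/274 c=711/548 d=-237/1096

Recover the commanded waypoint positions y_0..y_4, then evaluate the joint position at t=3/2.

y_0 = S_0(0) = a_0 = -4
y_1 = S_1(0) = a_1 = 0
y_2 = S_2(0) = a_2 = 4
y_3 = S_3(0) = a_3 = -2
y_4 = S_3(2) = -3
t_q=3/2 is in segment 1 (τ=1/2); S_1(τ)=9929/4384

y_0=-4 y_1=0 y_2=4 y_3=-2 y_4=-3
S(3/2) = 9929/4384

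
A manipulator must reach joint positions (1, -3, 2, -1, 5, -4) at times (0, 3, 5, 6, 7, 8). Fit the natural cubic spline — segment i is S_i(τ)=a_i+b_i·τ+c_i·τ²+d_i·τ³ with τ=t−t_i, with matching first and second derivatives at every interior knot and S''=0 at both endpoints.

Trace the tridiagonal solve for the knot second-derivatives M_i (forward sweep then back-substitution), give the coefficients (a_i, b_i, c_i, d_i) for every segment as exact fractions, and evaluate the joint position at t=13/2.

Δ: Δ0=-4/3, Δ1=5/2, Δ2=-3, Δ3=6, Δ4=-9
row 1: diag=10, rhs=23; c'=1/5, d'=23/10
row 2: denom=6−2·1/5=28/5; d'=(-33−2·23/10)/(28/5)=-47/7
row 3: denom=4−1·5/28=107/28; d'=(54−1·-47/7)/(107/28)=1700/107
row 4: denom=4−1·28/107=400/107; d'=(-90−1·1700/107)/(400/107)=-1133/40
back: M4=-1133/40
back: M3=1700/107−28/107·-1133/40=233/10
back: M2=-47/7−5/28·233/10=-87/8
back: M1=23/10−1/5·-87/8=179/40
M: M0=0, M1=179/40, M2=-87/8, M3=233/10, M4=-1133/40, M5=0
seg 0: a=1, c=M0/2=0, d=(M1−M0)/(6·3)=179/720, b=Δ0−h0·(2M0+M1)/6=-857/240
seg 1: a=-3, c=M1/2=179/80, d=(M2−M1)/(6·2)=-307/240, b=Δ1−h1·(2M1+M2)/6=377/120
seg 2: a=2, c=M2/2=-87/16, d=(M3−M2)/(6·1)=1367/240, b=Δ2−h2·(2M2+M3)/6=-391/120
seg 3: a=-1, c=M3/2=233/20, d=(M4−M3)/(6·1)=-413/48, b=Δ3−h3·(2M3+M4)/6=709/240
seg 4: a=5, c=M4/2=-1133/80, d=(M5−M4)/(6·1)=1133/240, b=Δ4−h4·(2M4+M5)/6=53/120
t_q=13/2 → seg 3, τ=1/2; S=-1+709/240·τ+233/20·τ²+-413/48·τ³=1481/640

  seg 0: a=1 b=-857/240 c=0 d=179/720
  seg 1: a=-3 b=377/120 c=179/80 d=-307/240
  seg 2: a=2 b=-391/120 c=-87/16 d=1367/240
  seg 3: a=-1 b=709/240 c=233/20 d=-413/48
  seg 4: a=5 b=53/120 c=-1133/80 d=1133/240
S(13/2) = 1481/640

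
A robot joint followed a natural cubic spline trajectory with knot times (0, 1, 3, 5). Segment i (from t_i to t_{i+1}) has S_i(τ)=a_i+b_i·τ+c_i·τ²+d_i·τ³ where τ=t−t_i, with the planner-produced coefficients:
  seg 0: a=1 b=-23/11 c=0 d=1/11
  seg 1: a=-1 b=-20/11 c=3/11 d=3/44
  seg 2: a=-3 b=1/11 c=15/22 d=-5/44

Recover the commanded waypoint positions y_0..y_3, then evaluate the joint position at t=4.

y_0=1 y_1=-1 y_2=-3 y_3=-1
S(4) = -103/44

y_0 = S_0(0) = a_0 = 1
y_1 = S_1(0) = a_1 = -1
y_2 = S_2(0) = a_2 = -3
y_3 = S_2(2) = -1
t_q=4 is in segment 2 (τ=1); S_2(τ)=-103/44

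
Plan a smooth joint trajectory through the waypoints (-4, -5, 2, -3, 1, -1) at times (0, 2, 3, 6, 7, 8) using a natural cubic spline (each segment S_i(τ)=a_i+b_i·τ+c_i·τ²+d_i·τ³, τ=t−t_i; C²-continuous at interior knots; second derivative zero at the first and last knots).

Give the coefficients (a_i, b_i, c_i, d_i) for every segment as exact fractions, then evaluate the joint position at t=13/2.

  seg 0: a=-4 b=-27059/7446 c=0 d=2917/3723
  seg 1: a=-5 b=42949/7446 c=5834/1241 d=-25831/7446
  seg 2: a=2 b=17732/3723 c=-14163/2482 d=26531/22338
  seg 3: a=-3 b=19309/7446 c=6184/1241 d=-26629/7446
  seg 4: a=1 b=6815/3723 c=-14261/2482 d=14261/7446
S(13/2) = -17963/19856

Δ: Δ0=-1/2, Δ1=7, Δ2=-5/3, Δ3=4, Δ4=-2
row 1: diag=6, rhs=45; c'=1/6, d'=15/2
row 2: denom=8−1·1/6=47/6; d'=(-52−1·15/2)/(47/6)=-357/47
row 3: denom=8−3·18/47=322/47; d'=(34−3·-357/47)/(322/47)=2669/322
row 4: denom=4−1·47/322=1241/322; d'=(-36−1·2669/322)/(1241/322)=-14261/1241
back: M4=-14261/1241
back: M3=2669/322−47/322·-14261/1241=12368/1241
back: M2=-357/47−18/47·12368/1241=-14163/1241
back: M1=15/2−1/6·-14163/1241=11668/1241
M: M0=0, M1=11668/1241, M2=-14163/1241, M3=12368/1241, M4=-14261/1241, M5=0
seg 0: a=-4, c=M0/2=0, d=(M1−M0)/(6·2)=2917/3723, b=Δ0−h0·(2M0+M1)/6=-27059/7446
seg 1: a=-5, c=M1/2=5834/1241, d=(M2−M1)/(6·1)=-25831/7446, b=Δ1−h1·(2M1+M2)/6=42949/7446
seg 2: a=2, c=M2/2=-14163/2482, d=(M3−M2)/(6·3)=26531/22338, b=Δ2−h2·(2M2+M3)/6=17732/3723
seg 3: a=-3, c=M3/2=6184/1241, d=(M4−M3)/(6·1)=-26629/7446, b=Δ3−h3·(2M3+M4)/6=19309/7446
seg 4: a=1, c=M4/2=-14261/2482, d=(M5−M4)/(6·1)=14261/7446, b=Δ4−h4·(2M4+M5)/6=6815/3723
t_q=13/2 → seg 3, τ=1/2; S=-3+19309/7446·τ+6184/1241·τ²+-26629/7446·τ³=-17963/19856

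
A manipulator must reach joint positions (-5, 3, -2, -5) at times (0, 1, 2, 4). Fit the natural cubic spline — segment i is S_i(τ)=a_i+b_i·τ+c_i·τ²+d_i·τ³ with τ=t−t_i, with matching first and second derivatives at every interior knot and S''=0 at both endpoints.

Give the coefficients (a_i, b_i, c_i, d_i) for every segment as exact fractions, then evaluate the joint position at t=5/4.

Δ: Δ0=8, Δ1=-5, Δ2=-3/2
row 1: diag=4, rhs=-78; c'=1/4, d'=-39/2
row 2: denom=6−1·1/4=23/4; d'=(21−1·-39/2)/(23/4)=162/23
back: M2=162/23
back: M1=-39/2−1/4·162/23=-489/23
M: M0=0, M1=-489/23, M2=162/23, M3=0
seg 0: a=-5, c=M0/2=0, d=(M1−M0)/(6·1)=-163/46, b=Δ0−h0·(2M0+M1)/6=531/46
seg 1: a=3, c=M1/2=-489/46, d=(M2−M1)/(6·1)=217/46, b=Δ1−h1·(2M1+M2)/6=21/23
seg 2: a=-2, c=M2/2=81/23, d=(M3−M2)/(6·2)=-27/46, b=Δ2−h2·(2M2+M3)/6=-285/46
t_q=5/4 → seg 1, τ=1/4; S=3+21/23·τ+-489/46·τ²+217/46·τ³=7765/2944

  seg 0: a=-5 b=531/46 c=0 d=-163/46
  seg 1: a=3 b=21/23 c=-489/46 d=217/46
  seg 2: a=-2 b=-285/46 c=81/23 d=-27/46
S(5/4) = 7765/2944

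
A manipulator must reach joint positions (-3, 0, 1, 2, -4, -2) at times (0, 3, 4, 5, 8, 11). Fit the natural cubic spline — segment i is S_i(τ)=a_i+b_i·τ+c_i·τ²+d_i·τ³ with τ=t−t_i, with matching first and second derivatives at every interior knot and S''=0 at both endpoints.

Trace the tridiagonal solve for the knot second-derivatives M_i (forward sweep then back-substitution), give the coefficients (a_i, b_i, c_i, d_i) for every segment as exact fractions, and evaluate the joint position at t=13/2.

Δ: Δ0=1, Δ1=1, Δ2=1, Δ3=-2, Δ4=2/3
row 1: diag=8, rhs=0; c'=1/8, d'=0
row 2: denom=4−1·1/8=31/8; d'=(0−1·0)/(31/8)=0
row 3: denom=8−1·8/31=240/31; d'=(-18−1·0)/(240/31)=-93/40
row 4: denom=12−3·31/80=867/80; d'=(16−3·-93/40)/(867/80)=1838/867
back: M4=1838/867
back: M3=-93/40−31/80·1838/867=-2728/867
back: M2=0−8/31·-2728/867=704/867
back: M1=0−1/8·704/867=-88/867
M: M0=0, M1=-88/867, M2=704/867, M3=-2728/867, M4=1838/867, M5=0
seg 0: a=-3, c=M0/2=0, d=(M1−M0)/(6·3)=-44/7803, b=Δ0−h0·(2M0+M1)/6=911/867
seg 1: a=0, c=M1/2=-44/867, d=(M2−M1)/(6·1)=44/289, b=Δ1−h1·(2M1+M2)/6=779/867
seg 2: a=1, c=M2/2=352/867, d=(M3−M2)/(6·1)=-572/867, b=Δ2−h2·(2M2+M3)/6=1087/867
seg 3: a=2, c=M3/2=-1364/867, d=(M4−M3)/(6·3)=761/2601, b=Δ3−h3·(2M3+M4)/6=25/289
seg 4: a=-4, c=M4/2=919/867, d=(M5−M4)/(6·3)=-919/7803, b=Δ4−h4·(2M4+M5)/6=-420/289
t_q=13/2 → seg 3, τ=3/2; S=2+25/289·τ+-1364/867·τ²+761/2601·τ³=-977/2312

  seg 0: a=-3 b=911/867 c=0 d=-44/7803
  seg 1: a=0 b=779/867 c=-44/867 d=44/289
  seg 2: a=1 b=1087/867 c=352/867 d=-572/867
  seg 3: a=2 b=25/289 c=-1364/867 d=761/2601
  seg 4: a=-4 b=-420/289 c=919/867 d=-919/7803
S(13/2) = -977/2312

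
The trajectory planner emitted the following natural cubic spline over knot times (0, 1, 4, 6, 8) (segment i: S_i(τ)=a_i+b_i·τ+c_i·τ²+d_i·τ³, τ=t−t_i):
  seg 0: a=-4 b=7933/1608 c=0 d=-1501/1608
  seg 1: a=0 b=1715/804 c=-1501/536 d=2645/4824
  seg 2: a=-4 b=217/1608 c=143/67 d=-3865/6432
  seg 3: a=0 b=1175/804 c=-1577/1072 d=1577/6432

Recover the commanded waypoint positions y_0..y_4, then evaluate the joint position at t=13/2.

y_0 = S_0(0) = a_0 = -4
y_1 = S_1(0) = a_1 = 0
y_2 = S_2(0) = a_2 = -4
y_3 = S_3(0) = a_3 = 0
y_4 = S_3(2) = -1
t_q=13/2 is in segment 3 (τ=1/2); S_3(τ)=6751/17152

y_0=-4 y_1=0 y_2=-4 y_3=0 y_4=-1
S(13/2) = 6751/17152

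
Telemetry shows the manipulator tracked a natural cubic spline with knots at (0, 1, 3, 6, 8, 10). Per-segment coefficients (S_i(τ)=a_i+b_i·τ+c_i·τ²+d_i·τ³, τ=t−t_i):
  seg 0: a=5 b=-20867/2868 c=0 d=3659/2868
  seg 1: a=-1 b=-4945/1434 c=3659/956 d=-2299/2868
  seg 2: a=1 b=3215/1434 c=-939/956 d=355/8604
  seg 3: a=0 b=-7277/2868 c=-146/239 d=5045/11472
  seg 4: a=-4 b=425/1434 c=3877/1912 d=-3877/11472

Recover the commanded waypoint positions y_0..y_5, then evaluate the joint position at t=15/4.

y_0 = S_0(0) = a_0 = 5
y_1 = S_1(0) = a_1 = -1
y_2 = S_2(0) = a_2 = 1
y_3 = S_3(0) = a_3 = 0
y_4 = S_4(0) = a_4 = -4
y_5 = S_4(2) = 2
t_q=15/4 is in segment 2 (τ=3/4); S_2(τ)=131325/61184

y_0=5 y_1=-1 y_2=1 y_3=0 y_4=-4 y_5=2
S(15/4) = 131325/61184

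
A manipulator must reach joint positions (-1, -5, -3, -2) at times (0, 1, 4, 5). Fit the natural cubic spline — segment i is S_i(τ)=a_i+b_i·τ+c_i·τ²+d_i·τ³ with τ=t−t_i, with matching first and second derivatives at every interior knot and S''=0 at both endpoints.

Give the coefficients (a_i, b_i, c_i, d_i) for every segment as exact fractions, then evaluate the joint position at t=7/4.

  seg 0: a=-1 b=-769/165 c=0 d=109/165
  seg 1: a=-5 b=-442/165 c=109/55 d=-13/45
  seg 2: a=-3 b=233/165 c=-34/55 d=34/165
S(7/4) = -21177/3520

Δ: Δ0=-4, Δ1=2/3, Δ2=1
row 1: diag=8, rhs=28; c'=3/8, d'=7/2
row 2: denom=8−3·3/8=55/8; d'=(2−3·7/2)/(55/8)=-68/55
back: M2=-68/55
back: M1=7/2−3/8·-68/55=218/55
M: M0=0, M1=218/55, M2=-68/55, M3=0
seg 0: a=-1, c=M0/2=0, d=(M1−M0)/(6·1)=109/165, b=Δ0−h0·(2M0+M1)/6=-769/165
seg 1: a=-5, c=M1/2=109/55, d=(M2−M1)/(6·3)=-13/45, b=Δ1−h1·(2M1+M2)/6=-442/165
seg 2: a=-3, c=M2/2=-34/55, d=(M3−M2)/(6·1)=34/165, b=Δ2−h2·(2M2+M3)/6=233/165
t_q=7/4 → seg 1, τ=3/4; S=-5+-442/165·τ+109/55·τ²+-13/45·τ³=-21177/3520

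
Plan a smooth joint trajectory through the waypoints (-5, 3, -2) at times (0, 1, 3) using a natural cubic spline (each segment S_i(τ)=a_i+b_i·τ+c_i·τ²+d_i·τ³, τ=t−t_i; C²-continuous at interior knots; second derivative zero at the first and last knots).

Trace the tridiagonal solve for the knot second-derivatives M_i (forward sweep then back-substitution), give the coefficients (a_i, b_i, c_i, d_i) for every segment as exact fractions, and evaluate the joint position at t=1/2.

  seg 0: a=-5 b=39/4 c=0 d=-7/4
  seg 1: a=3 b=9/2 c=-21/4 d=7/8
S(1/2) = -11/32

Δ: Δ0=8, Δ1=-5/2
row 1: diag=6, rhs=-63; c'=1/3, d'=-21/2
back: M1=-21/2
M: M0=0, M1=-21/2, M2=0
seg 0: a=-5, c=M0/2=0, d=(M1−M0)/(6·1)=-7/4, b=Δ0−h0·(2M0+M1)/6=39/4
seg 1: a=3, c=M1/2=-21/4, d=(M2−M1)/(6·2)=7/8, b=Δ1−h1·(2M1+M2)/6=9/2
t_q=1/2 → seg 0, τ=1/2; S=-5+39/4·τ+0·τ²+-7/4·τ³=-11/32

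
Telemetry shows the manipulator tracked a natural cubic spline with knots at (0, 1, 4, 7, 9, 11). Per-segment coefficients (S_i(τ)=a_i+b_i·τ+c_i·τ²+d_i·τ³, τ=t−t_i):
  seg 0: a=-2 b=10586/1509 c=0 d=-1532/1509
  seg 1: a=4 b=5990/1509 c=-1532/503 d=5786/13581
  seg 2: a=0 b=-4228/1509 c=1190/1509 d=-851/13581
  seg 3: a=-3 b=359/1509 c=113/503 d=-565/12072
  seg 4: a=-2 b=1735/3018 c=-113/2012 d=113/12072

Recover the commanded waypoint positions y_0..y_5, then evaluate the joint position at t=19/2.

y_0=-2 y_1=4 y_2=0 y_3=-3 y_4=-2 y_5=-1
S(19/2) = -55545/32192

y_0 = S_0(0) = a_0 = -2
y_1 = S_1(0) = a_1 = 4
y_2 = S_2(0) = a_2 = 0
y_3 = S_3(0) = a_3 = -3
y_4 = S_4(0) = a_4 = -2
y_5 = S_4(2) = -1
t_q=19/2 is in segment 4 (τ=1/2); S_4(τ)=-55545/32192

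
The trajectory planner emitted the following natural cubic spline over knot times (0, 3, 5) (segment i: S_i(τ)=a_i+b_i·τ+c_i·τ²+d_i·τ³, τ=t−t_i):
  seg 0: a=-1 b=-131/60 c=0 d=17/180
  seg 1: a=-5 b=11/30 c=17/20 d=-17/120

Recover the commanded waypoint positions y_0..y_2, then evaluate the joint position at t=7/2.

y_0 = S_0(0) = a_0 = -1
y_1 = S_1(0) = a_1 = -5
y_2 = S_1(2) = -2
t_q=7/2 is in segment 1 (τ=1/2); S_1(τ)=-1479/320

y_0=-1 y_1=-5 y_2=-2
S(7/2) = -1479/320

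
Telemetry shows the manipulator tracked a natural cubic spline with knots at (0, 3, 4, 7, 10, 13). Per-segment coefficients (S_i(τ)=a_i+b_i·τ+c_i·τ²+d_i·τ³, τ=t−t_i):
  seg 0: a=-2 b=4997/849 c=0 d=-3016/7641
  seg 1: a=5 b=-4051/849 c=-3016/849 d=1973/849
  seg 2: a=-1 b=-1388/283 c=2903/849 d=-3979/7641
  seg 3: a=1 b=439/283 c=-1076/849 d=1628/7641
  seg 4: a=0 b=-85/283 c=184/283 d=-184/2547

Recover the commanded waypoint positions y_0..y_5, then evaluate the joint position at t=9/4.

y_0 = S_0(0) = a_0 = -2
y_1 = S_1(0) = a_1 = 5
y_2 = S_2(0) = a_2 = -1
y_3 = S_3(0) = a_3 = 1
y_4 = S_4(0) = a_4 = 0
y_5 = S_4(3) = 3
t_q=9/4 is in segment 0 (τ=9/4); S_0(τ)=15275/2264

y_0=-2 y_1=5 y_2=-1 y_3=1 y_4=0 y_5=3
S(9/4) = 15275/2264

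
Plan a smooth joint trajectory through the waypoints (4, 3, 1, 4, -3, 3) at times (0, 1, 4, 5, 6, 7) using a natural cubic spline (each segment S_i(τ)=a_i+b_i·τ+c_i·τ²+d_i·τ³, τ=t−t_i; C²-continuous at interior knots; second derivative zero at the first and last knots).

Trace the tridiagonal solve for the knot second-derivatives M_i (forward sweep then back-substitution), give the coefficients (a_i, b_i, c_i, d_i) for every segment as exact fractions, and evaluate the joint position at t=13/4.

  seg 0: a=4 b=-1523/2379 c=0 d=-856/2379
  seg 1: a=3 b=-4091/2379 c=-856/793 d=3403/7137
  seg 2: a=1 b=856/183 c=2547/793 d=-11632/2379
  seg 3: a=4 b=-8486/2379 c=-9085/793 d=19088/2379
  seg 4: a=-3 b=-5732/2379 c=10003/793 d=-10003/2379
S(13/4) = -45813/50752

Δ: Δ0=-1, Δ1=-2/3, Δ2=3, Δ3=-7, Δ4=6
row 1: diag=8, rhs=2; c'=3/8, d'=1/4
row 2: denom=8−3·3/8=55/8; d'=(22−3·1/4)/(55/8)=34/11
row 3: denom=4−1·8/55=212/55; d'=(-60−1·34/11)/(212/55)=-1735/106
row 4: denom=4−1·55/212=793/212; d'=(78−1·-1735/106)/(793/212)=20006/793
back: M4=20006/793
back: M3=-1735/106−55/212·20006/793=-18170/793
back: M2=34/11−8/55·-18170/793=5094/793
back: M1=1/4−3/8·5094/793=-1712/793
M: M0=0, M1=-1712/793, M2=5094/793, M3=-18170/793, M4=20006/793, M5=0
seg 0: a=4, c=M0/2=0, d=(M1−M0)/(6·1)=-856/2379, b=Δ0−h0·(2M0+M1)/6=-1523/2379
seg 1: a=3, c=M1/2=-856/793, d=(M2−M1)/(6·3)=3403/7137, b=Δ1−h1·(2M1+M2)/6=-4091/2379
seg 2: a=1, c=M2/2=2547/793, d=(M3−M2)/(6·1)=-11632/2379, b=Δ2−h2·(2M2+M3)/6=856/183
seg 3: a=4, c=M3/2=-9085/793, d=(M4−M3)/(6·1)=19088/2379, b=Δ3−h3·(2M3+M4)/6=-8486/2379
seg 4: a=-3, c=M4/2=10003/793, d=(M5−M4)/(6·1)=-10003/2379, b=Δ4−h4·(2M4+M5)/6=-5732/2379
t_q=13/4 → seg 1, τ=9/4; S=3+-4091/2379·τ+-856/793·τ²+3403/7137·τ³=-45813/50752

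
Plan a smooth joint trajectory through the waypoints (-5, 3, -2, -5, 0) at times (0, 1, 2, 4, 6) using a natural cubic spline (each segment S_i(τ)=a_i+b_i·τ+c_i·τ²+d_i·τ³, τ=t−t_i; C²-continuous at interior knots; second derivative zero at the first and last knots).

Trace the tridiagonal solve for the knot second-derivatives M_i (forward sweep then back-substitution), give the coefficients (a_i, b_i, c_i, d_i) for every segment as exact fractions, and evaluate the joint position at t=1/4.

  seg 0: a=-5 b=242/21 c=0 d=-74/21
  seg 1: a=3 b=20/21 c=-74/7 d=97/21
  seg 2: a=-2 b=-19/3 c=23/7 d=-73/168
  seg 3: a=-5 b=67/42 c=19/28 d=-19/168
S(1/4) = -487/224

Δ: Δ0=8, Δ1=-5, Δ2=-3/2, Δ3=5/2
row 1: diag=4, rhs=-78; c'=1/4, d'=-39/2
row 2: denom=6−1·1/4=23/4; d'=(21−1·-39/2)/(23/4)=162/23
row 3: denom=8−2·8/23=168/23; d'=(24−2·162/23)/(168/23)=19/14
back: M3=19/14
back: M2=162/23−8/23·19/14=46/7
back: M1=-39/2−1/4·46/7=-148/7
M: M0=0, M1=-148/7, M2=46/7, M3=19/14, M4=0
seg 0: a=-5, c=M0/2=0, d=(M1−M0)/(6·1)=-74/21, b=Δ0−h0·(2M0+M1)/6=242/21
seg 1: a=3, c=M1/2=-74/7, d=(M2−M1)/(6·1)=97/21, b=Δ1−h1·(2M1+M2)/6=20/21
seg 2: a=-2, c=M2/2=23/7, d=(M3−M2)/(6·2)=-73/168, b=Δ2−h2·(2M2+M3)/6=-19/3
seg 3: a=-5, c=M3/2=19/28, d=(M4−M3)/(6·2)=-19/168, b=Δ3−h3·(2M3+M4)/6=67/42
t_q=1/4 → seg 0, τ=1/4; S=-5+242/21·τ+0·τ²+-74/21·τ³=-487/224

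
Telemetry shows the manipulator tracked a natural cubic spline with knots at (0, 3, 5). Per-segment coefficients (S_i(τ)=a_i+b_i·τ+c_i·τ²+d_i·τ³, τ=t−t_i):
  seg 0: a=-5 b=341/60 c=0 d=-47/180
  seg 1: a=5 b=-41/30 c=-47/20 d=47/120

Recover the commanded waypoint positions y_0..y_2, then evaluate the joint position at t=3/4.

y_0=-5 y_1=5 y_2=-4
S(3/4) = -217/256

y_0 = S_0(0) = a_0 = -5
y_1 = S_1(0) = a_1 = 5
y_2 = S_1(2) = -4
t_q=3/4 is in segment 0 (τ=3/4); S_0(τ)=-217/256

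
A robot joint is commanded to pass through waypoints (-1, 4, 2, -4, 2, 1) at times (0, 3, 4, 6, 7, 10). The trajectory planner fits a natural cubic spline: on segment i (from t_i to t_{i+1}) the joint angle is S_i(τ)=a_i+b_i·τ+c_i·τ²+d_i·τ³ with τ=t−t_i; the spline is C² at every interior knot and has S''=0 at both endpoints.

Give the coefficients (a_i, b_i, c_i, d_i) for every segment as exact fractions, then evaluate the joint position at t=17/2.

Δ: Δ0=5/3, Δ1=-2, Δ2=-3, Δ3=6, Δ4=-1/3
row 1: diag=8, rhs=-22; c'=1/8, d'=-11/4
row 2: denom=6−1·1/8=47/8; d'=(-6−1·-11/4)/(47/8)=-26/47
row 3: denom=6−2·16/47=250/47; d'=(54−2·-26/47)/(250/47)=259/25
row 4: denom=8−1·47/250=1953/250; d'=(-38−1·259/25)/(1953/250)=-130/21
back: M4=-130/21
back: M3=259/25−47/250·-130/21=242/21
back: M2=-26/47−16/47·242/21=-94/21
back: M1=-11/4−1/8·-94/21=-46/21
M: M0=0, M1=-46/21, M2=-94/21, M3=242/21, M4=-130/21, M5=0
seg 0: a=-1, c=M0/2=0, d=(M1−M0)/(6·3)=-23/189, b=Δ0−h0·(2M0+M1)/6=58/21
seg 1: a=4, c=M1/2=-23/21, d=(M2−M1)/(6·1)=-8/21, b=Δ1−h1·(2M1+M2)/6=-11/21
seg 2: a=2, c=M2/2=-47/21, d=(M3−M2)/(6·2)=4/3, b=Δ2−h2·(2M2+M3)/6=-27/7
seg 3: a=-4, c=M3/2=121/21, d=(M4−M3)/(6·1)=-62/21, b=Δ3−h3·(2M3+M4)/6=67/21
seg 4: a=2, c=M4/2=-65/21, d=(M5−M4)/(6·3)=65/189, b=Δ4−h4·(2M4+M5)/6=41/7
t_q=17/2 → seg 4, τ=3/2; S=2+41/7·τ+-65/21·τ²+65/189·τ³=279/56

  seg 0: a=-1 b=58/21 c=0 d=-23/189
  seg 1: a=4 b=-11/21 c=-23/21 d=-8/21
  seg 2: a=2 b=-27/7 c=-47/21 d=4/3
  seg 3: a=-4 b=67/21 c=121/21 d=-62/21
  seg 4: a=2 b=41/7 c=-65/21 d=65/189
S(17/2) = 279/56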